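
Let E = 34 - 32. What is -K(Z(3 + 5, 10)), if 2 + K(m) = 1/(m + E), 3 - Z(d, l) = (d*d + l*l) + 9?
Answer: 337/168 ≈ 2.0060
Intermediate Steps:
Z(d, l) = -6 - d² - l² (Z(d, l) = 3 - ((d*d + l*l) + 9) = 3 - ((d² + l²) + 9) = 3 - (9 + d² + l²) = 3 + (-9 - d² - l²) = -6 - d² - l²)
E = 2
K(m) = -2 + 1/(2 + m) (K(m) = -2 + 1/(m + 2) = -2 + 1/(2 + m))
-K(Z(3 + 5, 10)) = -(-3 - 2*(-6 - (3 + 5)² - 1*10²))/(2 + (-6 - (3 + 5)² - 1*10²)) = -(-3 - 2*(-6 - 1*8² - 1*100))/(2 + (-6 - 1*8² - 1*100)) = -(-3 - 2*(-6 - 1*64 - 100))/(2 + (-6 - 1*64 - 100)) = -(-3 - 2*(-6 - 64 - 100))/(2 + (-6 - 64 - 100)) = -(-3 - 2*(-170))/(2 - 170) = -(-3 + 340)/(-168) = -(-1)*337/168 = -1*(-337/168) = 337/168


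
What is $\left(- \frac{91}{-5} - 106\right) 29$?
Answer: $- \frac{12731}{5} \approx -2546.2$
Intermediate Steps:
$\left(- \frac{91}{-5} - 106\right) 29 = \left(\left(-91\right) \left(- \frac{1}{5}\right) - 106\right) 29 = \left(\frac{91}{5} - 106\right) 29 = \left(- \frac{439}{5}\right) 29 = - \frac{12731}{5}$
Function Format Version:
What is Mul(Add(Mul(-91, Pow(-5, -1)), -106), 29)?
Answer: Rational(-12731, 5) ≈ -2546.2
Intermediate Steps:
Mul(Add(Mul(-91, Pow(-5, -1)), -106), 29) = Mul(Add(Mul(-91, Rational(-1, 5)), -106), 29) = Mul(Add(Rational(91, 5), -106), 29) = Mul(Rational(-439, 5), 29) = Rational(-12731, 5)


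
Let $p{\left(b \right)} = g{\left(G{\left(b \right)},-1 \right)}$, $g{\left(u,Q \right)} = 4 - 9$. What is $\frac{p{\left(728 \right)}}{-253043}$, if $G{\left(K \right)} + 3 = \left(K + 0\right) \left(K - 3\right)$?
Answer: $\frac{5}{253043} \approx 1.9759 \cdot 10^{-5}$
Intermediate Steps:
$G{\left(K \right)} = -3 + K \left(-3 + K\right)$ ($G{\left(K \right)} = -3 + \left(K + 0\right) \left(K - 3\right) = -3 + K \left(-3 + K\right)$)
$g{\left(u,Q \right)} = -5$ ($g{\left(u,Q \right)} = 4 - 9 = -5$)
$p{\left(b \right)} = -5$
$\frac{p{\left(728 \right)}}{-253043} = - \frac{5}{-253043} = \left(-5\right) \left(- \frac{1}{253043}\right) = \frac{5}{253043}$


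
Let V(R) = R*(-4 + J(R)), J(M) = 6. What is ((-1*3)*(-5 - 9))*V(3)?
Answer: 252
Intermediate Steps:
V(R) = 2*R (V(R) = R*(-4 + 6) = R*2 = 2*R)
((-1*3)*(-5 - 9))*V(3) = ((-1*3)*(-5 - 9))*(2*3) = -3*(-14)*6 = 42*6 = 252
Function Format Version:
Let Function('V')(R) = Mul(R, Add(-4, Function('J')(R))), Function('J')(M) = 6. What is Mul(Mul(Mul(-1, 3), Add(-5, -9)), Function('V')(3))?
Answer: 252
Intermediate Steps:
Function('V')(R) = Mul(2, R) (Function('V')(R) = Mul(R, Add(-4, 6)) = Mul(R, 2) = Mul(2, R))
Mul(Mul(Mul(-1, 3), Add(-5, -9)), Function('V')(3)) = Mul(Mul(Mul(-1, 3), Add(-5, -9)), Mul(2, 3)) = Mul(Mul(-3, -14), 6) = Mul(42, 6) = 252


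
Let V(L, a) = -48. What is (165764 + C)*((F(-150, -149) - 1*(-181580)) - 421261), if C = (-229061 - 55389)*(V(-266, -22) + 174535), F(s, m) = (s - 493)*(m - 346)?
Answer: -3901325715585144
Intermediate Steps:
F(s, m) = (-493 + s)*(-346 + m)
C = -49632827150 (C = (-229061 - 55389)*(-48 + 174535) = -284450*174487 = -49632827150)
(165764 + C)*((F(-150, -149) - 1*(-181580)) - 421261) = (165764 - 49632827150)*(((170578 - 493*(-149) - 346*(-150) - 149*(-150)) - 1*(-181580)) - 421261) = -49632661386*(((170578 + 73457 + 51900 + 22350) + 181580) - 421261) = -49632661386*((318285 + 181580) - 421261) = -49632661386*(499865 - 421261) = -49632661386*78604 = -3901325715585144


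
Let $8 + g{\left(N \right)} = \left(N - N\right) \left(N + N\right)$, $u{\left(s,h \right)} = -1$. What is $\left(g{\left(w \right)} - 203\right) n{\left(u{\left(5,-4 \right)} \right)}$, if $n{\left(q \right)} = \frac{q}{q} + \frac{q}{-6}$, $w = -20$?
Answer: $- \frac{1477}{6} \approx -246.17$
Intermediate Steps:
$g{\left(N \right)} = -8$ ($g{\left(N \right)} = -8 + \left(N - N\right) \left(N + N\right) = -8 + 0 \cdot 2 N = -8 + 0 = -8$)
$n{\left(q \right)} = 1 - \frac{q}{6}$ ($n{\left(q \right)} = 1 + q \left(- \frac{1}{6}\right) = 1 - \frac{q}{6}$)
$\left(g{\left(w \right)} - 203\right) n{\left(u{\left(5,-4 \right)} \right)} = \left(-8 - 203\right) \left(1 - - \frac{1}{6}\right) = - 211 \left(1 + \frac{1}{6}\right) = \left(-211\right) \frac{7}{6} = - \frac{1477}{6}$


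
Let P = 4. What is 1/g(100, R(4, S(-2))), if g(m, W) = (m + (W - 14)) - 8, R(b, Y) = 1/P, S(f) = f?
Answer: 4/313 ≈ 0.012780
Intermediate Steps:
R(b, Y) = ¼ (R(b, Y) = 1/4 = ¼)
g(m, W) = -22 + W + m (g(m, W) = (m + (-14 + W)) - 8 = (-14 + W + m) - 8 = -22 + W + m)
1/g(100, R(4, S(-2))) = 1/(-22 + ¼ + 100) = 1/(313/4) = 4/313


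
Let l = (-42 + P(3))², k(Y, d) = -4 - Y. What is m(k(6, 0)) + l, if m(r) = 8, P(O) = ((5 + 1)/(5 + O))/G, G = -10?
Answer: 2845289/1600 ≈ 1778.3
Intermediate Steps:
P(O) = -3/(5*(5 + O)) (P(O) = ((5 + 1)/(5 + O))/(-10) = (6/(5 + O))*(-⅒) = -3/(5*(5 + O)))
l = 2832489/1600 (l = (-42 - 3/(25 + 5*3))² = (-42 - 3/(25 + 15))² = (-42 - 3/40)² = (-1683/40)² = 2832489/1600 ≈ 1770.3)
m(k(6, 0)) + l = 8 + 2832489/1600 = 2845289/1600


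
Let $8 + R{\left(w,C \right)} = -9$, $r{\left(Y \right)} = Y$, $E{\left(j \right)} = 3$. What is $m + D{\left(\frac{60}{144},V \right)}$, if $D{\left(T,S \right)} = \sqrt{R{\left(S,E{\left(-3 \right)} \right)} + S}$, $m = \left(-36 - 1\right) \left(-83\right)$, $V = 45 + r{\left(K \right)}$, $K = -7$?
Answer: $3071 + \sqrt{21} \approx 3075.6$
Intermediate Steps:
$V = 38$ ($V = 45 - 7 = 38$)
$R{\left(w,C \right)} = -17$ ($R{\left(w,C \right)} = -8 - 9 = -17$)
$m = 3071$ ($m = \left(-37\right) \left(-83\right) = 3071$)
$D{\left(T,S \right)} = \sqrt{-17 + S}$
$m + D{\left(\frac{60}{144},V \right)} = 3071 + \sqrt{-17 + 38} = 3071 + \sqrt{21}$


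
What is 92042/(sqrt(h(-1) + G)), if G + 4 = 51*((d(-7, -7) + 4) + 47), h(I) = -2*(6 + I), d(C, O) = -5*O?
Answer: 46021*sqrt(1093)/1093 ≈ 1392.0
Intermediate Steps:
h(I) = -12 - 2*I
G = 4382 (G = -4 + 51*((-5*(-7) + 4) + 47) = -4 + 51*((35 + 4) + 47) = -4 + 51*(39 + 47) = -4 + 51*86 = -4 + 4386 = 4382)
92042/(sqrt(h(-1) + G)) = 92042/(sqrt((-12 - 2*(-1)) + 4382)) = 92042/(sqrt((-12 + 2) + 4382)) = 92042/(sqrt(-10 + 4382)) = 92042/(sqrt(4372)) = 92042/((2*sqrt(1093))) = 92042*(sqrt(1093)/2186) = 46021*sqrt(1093)/1093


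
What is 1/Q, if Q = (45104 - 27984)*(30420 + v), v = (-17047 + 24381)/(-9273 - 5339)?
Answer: 3653/1902415941680 ≈ 1.9202e-9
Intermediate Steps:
v = -3667/7306 (v = 7334/(-14612) = 7334*(-1/14612) = -3667/7306 ≈ -0.50192)
Q = 1902415941680/3653 (Q = (45104 - 27984)*(30420 - 3667/7306) = 17120*(222244853/7306) = 1902415941680/3653 ≈ 5.2078e+8)
1/Q = 1/(1902415941680/3653) = 3653/1902415941680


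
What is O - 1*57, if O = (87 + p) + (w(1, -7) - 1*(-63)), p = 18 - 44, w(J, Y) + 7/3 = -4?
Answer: 182/3 ≈ 60.667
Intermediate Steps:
w(J, Y) = -19/3 (w(J, Y) = -7/3 - 4 = -19/3)
p = -26
O = 353/3 (O = (87 - 26) + (-19/3 - 1*(-63)) = 61 + (-19/3 + 63) = 61 + 170/3 = 353/3 ≈ 117.67)
O - 1*57 = 353/3 - 1*57 = 353/3 - 57 = 182/3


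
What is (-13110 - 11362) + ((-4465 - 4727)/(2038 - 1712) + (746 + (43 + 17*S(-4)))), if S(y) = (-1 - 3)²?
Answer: -3820589/163 ≈ -23439.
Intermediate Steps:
S(y) = 16 (S(y) = (-4)² = 16)
(-13110 - 11362) + ((-4465 - 4727)/(2038 - 1712) + (746 + (43 + 17*S(-4)))) = (-13110 - 11362) + ((-4465 - 4727)/(2038 - 1712) + (746 + (43 + 17*16))) = -24472 + (-9192/326 + (746 + (43 + 272))) = -24472 + (-9192*1/326 + (746 + 315)) = -24472 + (-4596/163 + 1061) = -24472 + 168347/163 = -3820589/163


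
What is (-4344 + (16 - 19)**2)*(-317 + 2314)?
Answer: -8656995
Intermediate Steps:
(-4344 + (16 - 19)**2)*(-317 + 2314) = (-4344 + (-3)**2)*1997 = (-4344 + 9)*1997 = -4335*1997 = -8656995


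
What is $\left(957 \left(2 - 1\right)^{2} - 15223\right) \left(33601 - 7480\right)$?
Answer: $-372642186$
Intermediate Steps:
$\left(957 \left(2 - 1\right)^{2} - 15223\right) \left(33601 - 7480\right) = \left(957 \cdot 1^{2} - 15223\right) 26121 = \left(957 \cdot 1 - 15223\right) 26121 = \left(957 - 15223\right) 26121 = \left(-14266\right) 26121 = -372642186$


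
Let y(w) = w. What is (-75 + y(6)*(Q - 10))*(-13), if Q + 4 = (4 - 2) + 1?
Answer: 1833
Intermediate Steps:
Q = -1 (Q = -4 + ((4 - 2) + 1) = -4 + (2 + 1) = -4 + 3 = -1)
(-75 + y(6)*(Q - 10))*(-13) = (-75 + 6*(-1 - 10))*(-13) = (-75 + 6*(-11))*(-13) = (-75 - 66)*(-13) = -141*(-13) = 1833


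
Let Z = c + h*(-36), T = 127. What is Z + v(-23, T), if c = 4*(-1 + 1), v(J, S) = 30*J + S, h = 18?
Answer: -1211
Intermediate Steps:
v(J, S) = S + 30*J
c = 0 (c = 4*0 = 0)
Z = -648 (Z = 0 + 18*(-36) = 0 - 648 = -648)
Z + v(-23, T) = -648 + (127 + 30*(-23)) = -648 + (127 - 690) = -648 - 563 = -1211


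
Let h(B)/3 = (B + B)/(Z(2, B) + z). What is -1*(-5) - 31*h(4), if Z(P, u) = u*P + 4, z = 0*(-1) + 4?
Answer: -83/2 ≈ -41.500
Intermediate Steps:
z = 4 (z = 0 + 4 = 4)
Z(P, u) = 4 + P*u (Z(P, u) = P*u + 4 = 4 + P*u)
h(B) = 6*B/(8 + 2*B) (h(B) = 3*((B + B)/((4 + 2*B) + 4)) = 3*((2*B)/(8 + 2*B)) = 3*(2*B/(8 + 2*B)) = 6*B/(8 + 2*B))
-1*(-5) - 31*h(4) = -1*(-5) - 93*4/(4 + 4) = 5 - 93*4/8 = 5 - 31*3/2 = 5 - 93/2 = -83/2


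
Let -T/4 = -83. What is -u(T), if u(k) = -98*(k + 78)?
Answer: 40180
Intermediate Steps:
T = 332 (T = -4*(-83) = 332)
u(k) = -7644 - 98*k (u(k) = -98*(78 + k) = -7644 - 98*k)
-u(T) = -(-7644 - 98*332) = -(-7644 - 32536) = -1*(-40180) = 40180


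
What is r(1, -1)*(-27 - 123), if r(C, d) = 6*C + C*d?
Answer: -750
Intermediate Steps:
r(1, -1)*(-27 - 123) = (1*(6 - 1))*(-27 - 123) = (1*5)*(-150) = 5*(-150) = -750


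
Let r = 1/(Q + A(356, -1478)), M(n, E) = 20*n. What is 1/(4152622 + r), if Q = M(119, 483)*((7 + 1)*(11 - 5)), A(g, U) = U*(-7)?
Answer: 124586/517358564493 ≈ 2.4081e-7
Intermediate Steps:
A(g, U) = -7*U
Q = 114240 (Q = (20*119)*((7 + 1)*(11 - 5)) = 2380*(8*6) = 2380*48 = 114240)
r = 1/124586 (r = 1/(114240 - 7*(-1478)) = 1/(114240 + 10346) = 1/124586 ≈ 8.0266e-6)
1/(4152622 + r) = 1/(4152622 + 1/124586) = 1/(517358564493/124586) = 124586/517358564493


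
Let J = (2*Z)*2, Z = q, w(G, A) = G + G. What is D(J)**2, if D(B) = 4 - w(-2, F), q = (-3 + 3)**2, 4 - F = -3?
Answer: 64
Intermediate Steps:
F = 7 (F = 4 - 1*(-3) = 4 + 3 = 7)
w(G, A) = 2*G
q = 0 (q = 0**2 = 0)
Z = 0
J = 0 (J = (2*0)*2 = 0*2 = 0)
D(B) = 8 (D(B) = 4 - 2*(-2) = 4 - 1*(-4) = 4 + 4 = 8)
D(J)**2 = 8**2 = 64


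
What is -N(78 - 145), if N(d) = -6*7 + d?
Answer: 109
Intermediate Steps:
N(d) = -42 + d
-N(78 - 145) = -(-42 + (78 - 145)) = -(-42 - 67) = -1*(-109) = 109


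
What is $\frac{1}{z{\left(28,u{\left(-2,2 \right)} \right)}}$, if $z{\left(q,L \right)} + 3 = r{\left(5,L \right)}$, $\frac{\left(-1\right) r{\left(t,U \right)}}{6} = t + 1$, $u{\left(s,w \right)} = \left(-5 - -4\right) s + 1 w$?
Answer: $- \frac{1}{39} \approx -0.025641$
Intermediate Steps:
$u{\left(s,w \right)} = w - s$ ($u{\left(s,w \right)} = \left(-5 + 4\right) s + w = - s + w = w - s$)
$r{\left(t,U \right)} = -6 - 6 t$ ($r{\left(t,U \right)} = - 6 \left(t + 1\right) = - 6 \left(1 + t\right) = -6 - 6 t$)
$z{\left(q,L \right)} = -39$ ($z{\left(q,L \right)} = -3 - 36 = -39$)
$\frac{1}{z{\left(28,u{\left(-2,2 \right)} \right)}} = \frac{1}{-39} = - \frac{1}{39}$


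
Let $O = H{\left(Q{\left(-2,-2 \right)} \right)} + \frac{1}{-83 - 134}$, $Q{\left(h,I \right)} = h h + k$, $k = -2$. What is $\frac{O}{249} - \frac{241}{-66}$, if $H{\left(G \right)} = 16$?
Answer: $\frac{4417013}{1188726} \approx 3.7158$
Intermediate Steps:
$Q{\left(h,I \right)} = -2 + h^{2}$ ($Q{\left(h,I \right)} = h h - 2 = h^{2} - 2 = -2 + h^{2}$)
$O = \frac{3471}{217}$ ($O = 16 + \frac{1}{-83 - 134} = 16 + \frac{1}{-217} = 16 - \frac{1}{217} = \frac{3471}{217} \approx 15.995$)
$\frac{O}{249} - \frac{241}{-66} = \frac{3471}{217 \cdot 249} - \frac{241}{-66} = \frac{3471}{217} \cdot \frac{1}{249} - - \frac{241}{66} = \frac{1157}{18011} + \frac{241}{66} = \frac{4417013}{1188726}$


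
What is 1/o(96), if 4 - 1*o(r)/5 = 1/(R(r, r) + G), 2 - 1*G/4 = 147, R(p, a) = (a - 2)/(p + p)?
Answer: 55633/1113140 ≈ 0.049978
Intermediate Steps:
R(p, a) = (-2 + a)/(2*p) (R(p, a) = (-2 + a)/((2*p)) = (-2 + a)*(1/(2*p)) = (-2 + a)/(2*p))
G = -580 (G = 8 - 4*147 = 8 - 588 = -580)
o(r) = 20 - 5/(-580 + (-2 + r)/(2*r)) (o(r) = 20 - 5/((-2 + r)/(2*r) - 580) = 20 - 5/(-580 + (-2 + r)/(2*r)))
1/o(96) = 1/(10*(4 + 2319*96)/(2 + 1159*96)) = 1/(10*(4 + 222624)/(2 + 111264)) = 1/(10*222628/111266) = 1/(10*(1/111266)*222628) = 1/(1113140/55633) = 55633/1113140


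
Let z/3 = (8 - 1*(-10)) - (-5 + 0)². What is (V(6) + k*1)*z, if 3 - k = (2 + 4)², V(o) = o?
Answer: 567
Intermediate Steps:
k = -33 (k = 3 - (2 + 4)² = 3 - 1*6² = 3 - 1*36 = 3 - 36 = -33)
z = -21 (z = 3*((8 - 1*(-10)) - (-5 + 0)²) = 3*((8 + 10) - 1*(-5)²) = 3*(18 - 1*25) = 3*(18 - 25) = 3*(-7) = -21)
(V(6) + k*1)*z = (6 - 33*1)*(-21) = (6 - 33)*(-21) = -27*(-21) = 567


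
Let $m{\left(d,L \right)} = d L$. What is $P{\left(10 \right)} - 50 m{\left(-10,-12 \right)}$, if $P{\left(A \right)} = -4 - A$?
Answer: $-6014$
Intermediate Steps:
$m{\left(d,L \right)} = L d$
$P{\left(10 \right)} - 50 m{\left(-10,-12 \right)} = \left(-4 - 10\right) - 50 \left(\left(-12\right) \left(-10\right)\right) = \left(-4 - 10\right) - 6000 = -14 - 6000 = -6014$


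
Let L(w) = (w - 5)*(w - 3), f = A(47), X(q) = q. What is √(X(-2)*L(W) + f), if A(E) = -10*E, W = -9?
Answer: I*√806 ≈ 28.39*I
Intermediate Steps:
f = -470 (f = -10*47 = -470)
L(w) = (-5 + w)*(-3 + w)
√(X(-2)*L(W) + f) = √(-2*(15 + (-9)² - 8*(-9)) - 470) = √(-2*(15 + 81 + 72) - 470) = √(-2*168 - 470) = √(-336 - 470) = √(-806) = I*√806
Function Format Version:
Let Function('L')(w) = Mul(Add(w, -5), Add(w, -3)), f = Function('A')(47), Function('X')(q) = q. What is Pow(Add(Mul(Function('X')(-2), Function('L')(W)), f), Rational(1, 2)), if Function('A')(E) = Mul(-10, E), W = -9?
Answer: Mul(I, Pow(806, Rational(1, 2))) ≈ Mul(28.390, I)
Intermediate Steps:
f = -470 (f = Mul(-10, 47) = -470)
Function('L')(w) = Mul(Add(-5, w), Add(-3, w))
Pow(Add(Mul(Function('X')(-2), Function('L')(W)), f), Rational(1, 2)) = Pow(Add(Mul(-2, Add(15, Pow(-9, 2), Mul(-8, -9))), -470), Rational(1, 2)) = Pow(Add(Mul(-2, Add(15, 81, 72)), -470), Rational(1, 2)) = Pow(Add(Mul(-2, 168), -470), Rational(1, 2)) = Pow(Add(-336, -470), Rational(1, 2)) = Pow(-806, Rational(1, 2)) = Mul(I, Pow(806, Rational(1, 2)))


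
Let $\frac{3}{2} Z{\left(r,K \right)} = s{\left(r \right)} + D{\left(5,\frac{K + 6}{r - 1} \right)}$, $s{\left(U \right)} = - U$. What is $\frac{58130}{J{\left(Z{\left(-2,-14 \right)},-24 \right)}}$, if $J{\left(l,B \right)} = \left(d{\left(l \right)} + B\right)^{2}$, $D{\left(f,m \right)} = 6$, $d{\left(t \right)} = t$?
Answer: $\frac{261585}{1568} \approx 166.83$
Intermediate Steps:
$Z{\left(r,K \right)} = 4 - \frac{2 r}{3}$ ($Z{\left(r,K \right)} = \frac{2 \left(- r + 6\right)}{3} = \frac{2 \left(6 - r\right)}{3} = 4 - \frac{2 r}{3}$)
$J{\left(l,B \right)} = \left(B + l\right)^{2}$ ($J{\left(l,B \right)} = \left(l + B\right)^{2} = \left(B + l\right)^{2}$)
$\frac{58130}{J{\left(Z{\left(-2,-14 \right)},-24 \right)}} = \frac{58130}{\left(-24 + \left(4 - - \frac{4}{3}\right)\right)^{2}} = \frac{58130}{\left(-24 + \left(4 + \frac{4}{3}\right)\right)^{2}} = \frac{58130}{\left(-24 + \frac{16}{3}\right)^{2}} = \frac{58130}{\left(- \frac{56}{3}\right)^{2}} = \frac{58130}{\frac{3136}{9}} = 58130 \cdot \frac{9}{3136} = \frac{261585}{1568}$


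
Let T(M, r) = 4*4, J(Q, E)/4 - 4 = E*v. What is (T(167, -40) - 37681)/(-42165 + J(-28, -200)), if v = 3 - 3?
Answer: 37665/42149 ≈ 0.89362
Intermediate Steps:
v = 0
J(Q, E) = 16 (J(Q, E) = 16 + 4*(E*0) = 16 + 4*0 = 16 + 0 = 16)
T(M, r) = 16
(T(167, -40) - 37681)/(-42165 + J(-28, -200)) = (16 - 37681)/(-42165 + 16) = -37665/(-42149) = -37665*(-1/42149) = 37665/42149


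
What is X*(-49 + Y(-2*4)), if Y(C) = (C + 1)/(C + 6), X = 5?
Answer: -455/2 ≈ -227.50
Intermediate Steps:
Y(C) = (1 + C)/(6 + C)
X*(-49 + Y(-2*4)) = 5*(-49 + (1 - 2*4)/(6 - 2*4)) = 5*(-49 + (1 - 8)/(6 - 8)) = 5*(-49 - 7/(-2)) = 5*(-49 - ½*(-7)) = 5*(-49 + 7/2) = 5*(-91/2) = -455/2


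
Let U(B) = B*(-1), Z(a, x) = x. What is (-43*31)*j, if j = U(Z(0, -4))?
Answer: -5332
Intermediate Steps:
U(B) = -B
j = 4 (j = -1*(-4) = 4)
(-43*31)*j = -43*31*4 = -1333*4 = -5332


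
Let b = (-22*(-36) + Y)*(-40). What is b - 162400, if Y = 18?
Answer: -194800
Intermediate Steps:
b = -32400 (b = (-22*(-36) + 18)*(-40) = (792 + 18)*(-40) = 810*(-40) = -32400)
b - 162400 = -32400 - 162400 = -194800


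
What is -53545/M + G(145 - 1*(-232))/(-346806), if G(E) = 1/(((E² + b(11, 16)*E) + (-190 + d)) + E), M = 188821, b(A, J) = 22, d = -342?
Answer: -2790435777597181/9840188139434568 ≈ -0.28358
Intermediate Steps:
G(E) = 1/(-532 + E² + 23*E) (G(E) = 1/(((E² + 22*E) + (-190 - 342)) + E) = 1/(((E² + 22*E) - 532) + E) = 1/((-532 + E² + 22*E) + E) = 1/(-532 + E² + 23*E))
-53545/M + G(145 - 1*(-232))/(-346806) = -53545/188821 + 1/((-532 + (145 - 1*(-232))² + 23*(145 - 1*(-232)))*(-346806)) = -53545*1/188821 - 1/346806/(-532 + (145 + 232)² + 23*(145 + 232)) = -53545/188821 - 1/346806/(-532 + 377² + 23*377) = -53545/188821 - 1/346806/(-532 + 142129 + 8671) = -53545/188821 - 1/346806/150268 = -53545/188821 + (1/150268)*(-1/346806) = -53545/188821 - 1/52113844008 = -2790435777597181/9840188139434568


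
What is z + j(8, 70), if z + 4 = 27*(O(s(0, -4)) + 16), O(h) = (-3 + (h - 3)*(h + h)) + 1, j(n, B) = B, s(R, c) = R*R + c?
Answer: 1956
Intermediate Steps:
s(R, c) = c + R² (s(R, c) = R² + c = c + R²)
O(h) = -2 + 2*h*(-3 + h) (O(h) = (-3 + (-3 + h)*(2*h)) + 1 = (-3 + 2*h*(-3 + h)) + 1 = -2 + 2*h*(-3 + h))
z = 1886 (z = -4 + 27*((-2 - 6*(-4 + 0²) + 2*(-4 + 0²)²) + 16) = -4 + 27*((-2 - 6*(-4 + 0) + 2*(-4 + 0)²) + 16) = -4 + 27*((-2 - 6*(-4) + 2*(-4)²) + 16) = -4 + 27*((-2 + 24 + 2*16) + 16) = -4 + 27*((-2 + 24 + 32) + 16) = -4 + 27*(54 + 16) = -4 + 27*70 = -4 + 1890 = 1886)
z + j(8, 70) = 1886 + 70 = 1956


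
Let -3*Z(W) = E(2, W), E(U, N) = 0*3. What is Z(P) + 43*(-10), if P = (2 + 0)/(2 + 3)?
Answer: -430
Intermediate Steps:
P = ⅖ (P = 2/5 = 2*(⅕) = ⅖ ≈ 0.40000)
E(U, N) = 0
Z(W) = 0 (Z(W) = -⅓*0 = 0)
Z(P) + 43*(-10) = 0 + 43*(-10) = 0 - 430 = -430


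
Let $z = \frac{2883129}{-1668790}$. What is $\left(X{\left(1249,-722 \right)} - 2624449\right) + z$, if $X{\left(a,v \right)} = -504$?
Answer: $- \frac{4380498199999}{1668790} \approx -2.625 \cdot 10^{6}$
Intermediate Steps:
$z = - \frac{2883129}{1668790}$ ($z = 2883129 \left(- \frac{1}{1668790}\right) = - \frac{2883129}{1668790} \approx -1.7277$)
$\left(X{\left(1249,-722 \right)} - 2624449\right) + z = \left(-504 - 2624449\right) - \frac{2883129}{1668790} = -2624953 - \frac{2883129}{1668790} = - \frac{4380498199999}{1668790}$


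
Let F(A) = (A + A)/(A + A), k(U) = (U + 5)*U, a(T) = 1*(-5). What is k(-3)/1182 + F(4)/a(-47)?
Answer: -202/985 ≈ -0.20508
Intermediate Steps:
a(T) = -5
k(U) = U*(5 + U) (k(U) = (5 + U)*U = U*(5 + U))
F(A) = 1 (F(A) = (2*A)/((2*A)) = (2*A)*(1/(2*A)) = 1)
k(-3)/1182 + F(4)/a(-47) = -3*(5 - 3)/1182 + 1/(-5) = -3*2*(1/1182) + 1*(-1/5) = -6*1/1182 - 1/5 = -1/197 - 1/5 = -202/985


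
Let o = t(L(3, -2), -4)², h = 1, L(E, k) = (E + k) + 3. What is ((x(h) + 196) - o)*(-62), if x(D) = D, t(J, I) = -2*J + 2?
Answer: -9982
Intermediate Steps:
L(E, k) = 3 + E + k
t(J, I) = 2 - 2*J
o = 36 (o = (2 - 2*(3 + 3 - 2))² = (2 - 2*4)² = (2 - 8)² = (-6)² = 36)
((x(h) + 196) - o)*(-62) = ((1 + 196) - 1*36)*(-62) = (197 - 36)*(-62) = 161*(-62) = -9982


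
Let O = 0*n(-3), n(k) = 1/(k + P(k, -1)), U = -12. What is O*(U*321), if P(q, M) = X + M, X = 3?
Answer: 0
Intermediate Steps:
P(q, M) = 3 + M
n(k) = 1/(2 + k) (n(k) = 1/(k + (3 - 1)) = 1/(k + 2) = 1/(2 + k))
O = 0 (O = 0/(2 - 3) = 0/(-1) = 0*(-1) = 0)
O*(U*321) = 0*(-12*321) = 0*(-3852) = 0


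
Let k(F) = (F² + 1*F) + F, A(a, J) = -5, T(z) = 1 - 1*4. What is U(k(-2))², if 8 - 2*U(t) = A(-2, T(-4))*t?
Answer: 16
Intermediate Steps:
T(z) = -3 (T(z) = 1 - 4 = -3)
k(F) = F² + 2*F (k(F) = (F² + F) + F = (F + F²) + F = F² + 2*F)
U(t) = 4 + 5*t/2 (U(t) = 4 - (-5)*t/2 = 4 + 5*t/2)
U(k(-2))² = (4 + 5*(-2*(2 - 2))/2)² = (4 + 5*(-2*0)/2)² = (4 + (5/2)*0)² = (4 + 0)² = 4² = 16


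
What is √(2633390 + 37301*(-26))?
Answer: 2*√415891 ≈ 1289.8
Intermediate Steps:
√(2633390 + 37301*(-26)) = √(2633390 - 969826) = √1663564 = 2*√415891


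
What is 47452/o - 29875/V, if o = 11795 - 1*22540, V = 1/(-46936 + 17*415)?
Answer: 12802075134423/10745 ≈ 1.1914e+9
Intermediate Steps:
V = -1/39881 (V = 1/(-46936 + 7055) = 1/(-39881) = -1/39881 ≈ -2.5075e-5)
o = -10745 (o = 11795 - 22540 = -10745)
47452/o - 29875/V = 47452/(-10745) - 29875/(-1/39881) = 47452*(-1/10745) - 29875*(-39881) = -47452/10745 + 1191444875 = 12802075134423/10745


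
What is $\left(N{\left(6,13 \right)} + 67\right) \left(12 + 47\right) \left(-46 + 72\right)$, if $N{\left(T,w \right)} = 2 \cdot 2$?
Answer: $108914$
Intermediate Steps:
$N{\left(T,w \right)} = 4$
$\left(N{\left(6,13 \right)} + 67\right) \left(12 + 47\right) \left(-46 + 72\right) = \left(4 + 67\right) \left(12 + 47\right) \left(-46 + 72\right) = 71 \cdot 59 \cdot 26 = 71 \cdot 1534 = 108914$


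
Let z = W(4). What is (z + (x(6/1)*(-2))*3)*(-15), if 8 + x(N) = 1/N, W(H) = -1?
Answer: -690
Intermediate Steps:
x(N) = -8 + 1/N
z = -1
(z + (x(6/1)*(-2))*3)*(-15) = (-1 + ((-8 + 1/(6/1))*(-2))*3)*(-15) = (-1 + ((-8 + 1/(6*1))*(-2))*3)*(-15) = (-1 + ((-8 + 1/6)*(-2))*3)*(-15) = (-1 + ((-8 + ⅙)*(-2))*3)*(-15) = (-1 - 47/6*(-2)*3)*(-15) = (-1 + (47/3)*3)*(-15) = (-1 + 47)*(-15) = 46*(-15) = -690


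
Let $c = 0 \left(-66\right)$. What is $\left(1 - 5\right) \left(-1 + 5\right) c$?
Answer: $0$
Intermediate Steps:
$c = 0$
$\left(1 - 5\right) \left(-1 + 5\right) c = \left(1 - 5\right) \left(-1 + 5\right) 0 = \left(-4\right) 4 \cdot 0 = \left(-16\right) 0 = 0$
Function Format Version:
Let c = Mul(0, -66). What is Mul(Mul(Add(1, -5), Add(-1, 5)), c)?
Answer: 0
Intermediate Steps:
c = 0
Mul(Mul(Add(1, -5), Add(-1, 5)), c) = Mul(Mul(Add(1, -5), Add(-1, 5)), 0) = Mul(Mul(-4, 4), 0) = Mul(-16, 0) = 0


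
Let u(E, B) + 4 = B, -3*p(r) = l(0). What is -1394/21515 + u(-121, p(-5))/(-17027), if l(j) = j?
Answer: -23649578/366335905 ≈ -0.064557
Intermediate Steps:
p(r) = 0 (p(r) = -⅓*0 = 0)
u(E, B) = -4 + B
-1394/21515 + u(-121, p(-5))/(-17027) = -1394/21515 + (-4 + 0)/(-17027) = -1394*1/21515 - 4*(-1/17027) = -1394/21515 + 4/17027 = -23649578/366335905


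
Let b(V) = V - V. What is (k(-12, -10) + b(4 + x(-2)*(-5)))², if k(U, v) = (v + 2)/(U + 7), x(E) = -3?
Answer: 64/25 ≈ 2.5600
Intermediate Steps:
b(V) = 0
k(U, v) = (2 + v)/(7 + U)
(k(-12, -10) + b(4 + x(-2)*(-5)))² = ((2 - 10)/(7 - 12) + 0)² = (-8/(-5) + 0)² = (-⅕*(-8) + 0)² = (8/5 + 0)² = (8/5)² = 64/25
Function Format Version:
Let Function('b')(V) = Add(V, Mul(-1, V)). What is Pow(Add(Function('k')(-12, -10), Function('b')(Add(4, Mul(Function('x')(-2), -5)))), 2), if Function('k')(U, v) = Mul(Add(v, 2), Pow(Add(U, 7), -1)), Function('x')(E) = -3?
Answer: Rational(64, 25) ≈ 2.5600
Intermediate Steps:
Function('b')(V) = 0
Function('k')(U, v) = Mul(Pow(Add(7, U), -1), Add(2, v)) (Function('k')(U, v) = Mul(Add(2, v), Pow(Add(7, U), -1)) = Mul(Pow(Add(7, U), -1), Add(2, v)))
Pow(Add(Function('k')(-12, -10), Function('b')(Add(4, Mul(Function('x')(-2), -5)))), 2) = Pow(Add(Mul(Pow(Add(7, -12), -1), Add(2, -10)), 0), 2) = Pow(Add(Mul(Pow(-5, -1), -8), 0), 2) = Pow(Add(Mul(Rational(-1, 5), -8), 0), 2) = Pow(Add(Rational(8, 5), 0), 2) = Pow(Rational(8, 5), 2) = Rational(64, 25)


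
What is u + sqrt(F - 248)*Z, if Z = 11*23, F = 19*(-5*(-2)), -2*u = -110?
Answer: 55 + 253*I*sqrt(58) ≈ 55.0 + 1926.8*I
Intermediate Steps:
u = 55 (u = -1/2*(-110) = 55)
F = 190 (F = 19*10 = 190)
Z = 253
u + sqrt(F - 248)*Z = 55 + sqrt(190 - 248)*253 = 55 + sqrt(-58)*253 = 55 + (I*sqrt(58))*253 = 55 + 253*I*sqrt(58)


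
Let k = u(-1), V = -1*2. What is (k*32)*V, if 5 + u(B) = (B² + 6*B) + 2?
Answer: 512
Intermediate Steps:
u(B) = -3 + B² + 6*B (u(B) = -5 + ((B² + 6*B) + 2) = -5 + (2 + B² + 6*B) = -3 + B² + 6*B)
V = -2
k = -8 (k = -3 + (-1)² + 6*(-1) = -3 + 1 - 6 = -8)
(k*32)*V = -8*32*(-2) = -256*(-2) = 512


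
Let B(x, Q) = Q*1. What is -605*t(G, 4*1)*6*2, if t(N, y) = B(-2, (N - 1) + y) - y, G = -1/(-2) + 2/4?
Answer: 0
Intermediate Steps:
B(x, Q) = Q
G = 1 (G = -1*(-½) + 2*(¼) = ½ + ½ = 1)
t(N, y) = -1 + N (t(N, y) = ((N - 1) + y) - y = ((-1 + N) + y) - y = (-1 + N + y) - y = -1 + N)
-605*t(G, 4*1)*6*2 = -605*(-1 + 1)*6*2 = -605*0*6*2 = -0*2 = -605*0 = 0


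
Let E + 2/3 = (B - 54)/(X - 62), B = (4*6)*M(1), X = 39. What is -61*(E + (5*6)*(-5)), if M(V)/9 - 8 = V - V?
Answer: 940498/69 ≈ 13630.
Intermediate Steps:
M(V) = 72 (M(V) = 72 + 9*(V - V) = 72 + 9*0 = 72 + 0 = 72)
B = 1728 (B = (4*6)*72 = 24*72 = 1728)
E = -5068/69 (E = -2/3 + (1728 - 54)/(39 - 62) = -2/3 + 1674/(-23) = -2/3 + 1674*(-1/23) = -2/3 - 1674/23 = -5068/69 ≈ -73.449)
-61*(E + (5*6)*(-5)) = -61*(-5068/69 + (5*6)*(-5)) = -61*(-5068/69 + 30*(-5)) = -61*(-5068/69 - 150) = -61*(-15418/69) = 940498/69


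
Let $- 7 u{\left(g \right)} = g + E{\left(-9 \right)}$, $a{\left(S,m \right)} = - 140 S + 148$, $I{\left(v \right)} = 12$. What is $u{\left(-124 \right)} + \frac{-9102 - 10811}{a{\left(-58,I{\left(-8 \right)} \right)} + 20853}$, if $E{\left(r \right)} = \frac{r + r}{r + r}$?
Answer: $\frac{3442492}{203847} \approx 16.888$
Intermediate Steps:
$E{\left(r \right)} = 1$ ($E{\left(r \right)} = \frac{2 r}{2 r} = 2 r \frac{1}{2 r} = 1$)
$a{\left(S,m \right)} = 148 - 140 S$
$u{\left(g \right)} = - \frac{1}{7} - \frac{g}{7}$ ($u{\left(g \right)} = - \frac{g + 1}{7} = - \frac{1 + g}{7} = - \frac{1}{7} - \frac{g}{7}$)
$u{\left(-124 \right)} + \frac{-9102 - 10811}{a{\left(-58,I{\left(-8 \right)} \right)} + 20853} = \left(- \frac{1}{7} - - \frac{124}{7}\right) + \frac{-9102 - 10811}{\left(148 - -8120\right) + 20853} = \left(- \frac{1}{7} + \frac{124}{7}\right) - \frac{19913}{\left(148 + 8120\right) + 20853} = \frac{123}{7} - \frac{19913}{8268 + 20853} = \frac{123}{7} - \frac{19913}{29121} = \frac{3442492}{203847}$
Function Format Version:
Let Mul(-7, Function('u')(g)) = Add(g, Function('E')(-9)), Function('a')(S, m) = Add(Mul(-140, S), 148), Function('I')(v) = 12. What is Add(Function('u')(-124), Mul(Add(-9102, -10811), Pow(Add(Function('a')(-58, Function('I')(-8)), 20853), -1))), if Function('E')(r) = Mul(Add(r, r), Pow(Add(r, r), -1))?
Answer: Rational(3442492, 203847) ≈ 16.888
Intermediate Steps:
Function('E')(r) = 1 (Function('E')(r) = Mul(Mul(2, r), Pow(Mul(2, r), -1)) = Mul(Mul(2, r), Mul(Rational(1, 2), Pow(r, -1))) = 1)
Function('a')(S, m) = Add(148, Mul(-140, S))
Function('u')(g) = Add(Rational(-1, 7), Mul(Rational(-1, 7), g)) (Function('u')(g) = Mul(Rational(-1, 7), Add(g, 1)) = Mul(Rational(-1, 7), Add(1, g)) = Add(Rational(-1, 7), Mul(Rational(-1, 7), g)))
Add(Function('u')(-124), Mul(Add(-9102, -10811), Pow(Add(Function('a')(-58, Function('I')(-8)), 20853), -1))) = Add(Add(Rational(-1, 7), Mul(Rational(-1, 7), -124)), Mul(Add(-9102, -10811), Pow(Add(Add(148, Mul(-140, -58)), 20853), -1))) = Add(Add(Rational(-1, 7), Rational(124, 7)), Mul(-19913, Pow(Add(Add(148, 8120), 20853), -1))) = Add(Rational(123, 7), Mul(-19913, Pow(Add(8268, 20853), -1))) = Add(Rational(123, 7), Mul(-19913, Pow(29121, -1))) = Add(Rational(123, 7), Mul(-19913, Rational(1, 29121))) = Add(Rational(123, 7), Rational(-19913, 29121)) = Rational(3442492, 203847)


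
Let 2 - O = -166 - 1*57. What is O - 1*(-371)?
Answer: 596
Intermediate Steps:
O = 225 (O = 2 - (-166 - 1*57) = 2 - (-166 - 57) = 2 - 1*(-223) = 2 + 223 = 225)
O - 1*(-371) = 225 - 1*(-371) = 225 + 371 = 596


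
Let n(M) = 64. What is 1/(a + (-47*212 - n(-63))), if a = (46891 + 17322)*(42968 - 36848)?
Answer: 1/392973532 ≈ 2.5447e-9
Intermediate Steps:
a = 392983560 (a = 64213*6120 = 392983560)
1/(a + (-47*212 - n(-63))) = 1/(392983560 + (-47*212 - 1*64)) = 1/(392983560 + (-9964 - 64)) = 1/(392983560 - 10028) = 1/392973532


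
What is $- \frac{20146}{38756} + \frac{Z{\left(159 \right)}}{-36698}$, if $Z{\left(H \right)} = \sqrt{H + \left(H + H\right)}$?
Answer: $- \frac{10073}{19378} - \frac{3 \sqrt{53}}{36698} \approx -0.52041$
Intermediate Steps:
$Z{\left(H \right)} = \sqrt{3} \sqrt{H}$ ($Z{\left(H \right)} = \sqrt{H + 2 H} = \sqrt{3 H} = \sqrt{3} \sqrt{H}$)
$- \frac{20146}{38756} + \frac{Z{\left(159 \right)}}{-36698} = - \frac{20146}{38756} + \frac{\sqrt{3} \sqrt{159}}{-36698} = \left(-20146\right) \frac{1}{38756} + 3 \sqrt{53} \left(- \frac{1}{36698}\right) = - \frac{10073}{19378} - \frac{3 \sqrt{53}}{36698}$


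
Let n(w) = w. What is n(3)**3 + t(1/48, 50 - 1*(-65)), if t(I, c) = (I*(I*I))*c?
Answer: 2986099/110592 ≈ 27.001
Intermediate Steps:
t(I, c) = c*I**3 (t(I, c) = (I*I**2)*c = I**3*c = c*I**3)
n(3)**3 + t(1/48, 50 - 1*(-65)) = 3**3 + (50 - 1*(-65))*(1/48)**3 = 27 + (50 + 65)*(1/48)**3 = 27 + 115*(1/110592) = 27 + 115/110592 = 2986099/110592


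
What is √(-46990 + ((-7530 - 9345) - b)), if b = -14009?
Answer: 8*I*√779 ≈ 223.28*I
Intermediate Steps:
√(-46990 + ((-7530 - 9345) - b)) = √(-46990 + ((-7530 - 9345) - 1*(-14009))) = √(-46990 + (-16875 + 14009)) = √(-46990 - 2866) = √(-49856) = 8*I*√779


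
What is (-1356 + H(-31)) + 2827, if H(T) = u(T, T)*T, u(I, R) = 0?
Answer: 1471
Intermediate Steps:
H(T) = 0 (H(T) = 0*T = 0)
(-1356 + H(-31)) + 2827 = (-1356 + 0) + 2827 = -1356 + 2827 = 1471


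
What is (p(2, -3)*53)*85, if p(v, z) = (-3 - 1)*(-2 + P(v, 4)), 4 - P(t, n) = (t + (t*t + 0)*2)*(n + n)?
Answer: 1405560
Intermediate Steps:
P(t, n) = 4 - 2*n*(t + 2*t²) (P(t, n) = 4 - (t + (t*t + 0)*2)*(n + n) = 4 - (t + (t² + 0)*2)*2*n = 4 - (t + t²*2)*2*n = 4 - (t + 2*t²)*2*n = 4 - 2*n*(t + 2*t²))
p(v, z) = -8 + 32*v + 64*v² (p(v, z) = (-3 - 1)*(-2 + (4 - 4*4*v² - 2*4*v)) = -4*(-2 + (4 - 16*v² - 8*v)) = -4*(2 - 16*v² - 8*v) = -8 + 32*v + 64*v²)
(p(2, -3)*53)*85 = ((-8 + 32*2 + 64*2²)*53)*85 = ((-8 + 64 + 64*4)*53)*85 = ((-8 + 64 + 256)*53)*85 = (312*53)*85 = 16536*85 = 1405560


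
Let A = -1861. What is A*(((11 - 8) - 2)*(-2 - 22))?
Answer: 44664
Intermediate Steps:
A*(((11 - 8) - 2)*(-2 - 22)) = -1861*((11 - 8) - 2)*(-2 - 22) = -1861*(3 - 2)*(-24) = -1861*(-24) = 44664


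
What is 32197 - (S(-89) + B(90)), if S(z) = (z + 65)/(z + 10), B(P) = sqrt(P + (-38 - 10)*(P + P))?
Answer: 2543539/79 - 15*I*sqrt(38) ≈ 32197.0 - 92.466*I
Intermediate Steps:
B(P) = sqrt(95)*sqrt(-P) (B(P) = sqrt(P - 96*P) = sqrt(-95*P) = sqrt(95)*sqrt(-P))
S(z) = (65 + z)/(10 + z)
32197 - (S(-89) + B(90)) = 32197 - ((65 - 89)/(10 - 89) + sqrt(95)*sqrt(-1*90)) = 32197 - (-24/(-79) + sqrt(95)*sqrt(-90)) = 32197 - (-1/79*(-24) + sqrt(95)*(3*I*sqrt(10))) = 32197 - (24/79 + 15*I*sqrt(38)) = 32197 + (-24/79 - 15*I*sqrt(38)) = 2543539/79 - 15*I*sqrt(38)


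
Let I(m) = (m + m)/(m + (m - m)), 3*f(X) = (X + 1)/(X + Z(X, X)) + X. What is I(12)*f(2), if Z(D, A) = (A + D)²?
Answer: 13/9 ≈ 1.4444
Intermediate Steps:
f(X) = X/3 + (1 + X)/(3*(X + 4*X²)) (f(X) = ((X + 1)/(X + (X + X)²) + X)/3 = ((1 + X)/(X + (2*X)²) + X)/3 = ((1 + X)/(X + 4*X²) + X)/3 = (X + (1 + X)/(X + 4*X²))/3 = X/3 + (1 + X)/(3*(X + 4*X²)))
I(m) = 2 (I(m) = (2*m)/(m + 0) = (2*m)/m = 2)
I(12)*f(2) = 2*((⅓)*(1 + 2 + 2² + 4*2³)/(2*(1 + 4*2))) = 2*((⅓)*(½)*(1 + 2 + 4 + 4*8)/(1 + 8)) = 2*((⅓)*(½)*(1 + 2 + 4 + 32)/9) = 2*((⅓)*(½)*(⅑)*39) = 2*(13/18) = 13/9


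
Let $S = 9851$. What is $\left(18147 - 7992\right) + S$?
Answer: $20006$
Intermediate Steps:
$\left(18147 - 7992\right) + S = \left(18147 - 7992\right) + 9851 = 10155 + 9851 = 20006$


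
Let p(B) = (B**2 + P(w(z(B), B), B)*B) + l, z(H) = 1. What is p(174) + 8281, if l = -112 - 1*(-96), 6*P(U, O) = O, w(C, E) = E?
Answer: 43587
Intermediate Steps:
P(U, O) = O/6
l = -16 (l = -112 + 96 = -16)
p(B) = -16 + 7*B**2/6 (p(B) = (B**2 + (B/6)*B) - 16 = (B**2 + B**2/6) - 16 = 7*B**2/6 - 16 = -16 + 7*B**2/6)
p(174) + 8281 = (-16 + (7/6)*174**2) + 8281 = (-16 + (7/6)*30276) + 8281 = (-16 + 35322) + 8281 = 35306 + 8281 = 43587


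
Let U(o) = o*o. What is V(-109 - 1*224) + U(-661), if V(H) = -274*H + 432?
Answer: 528595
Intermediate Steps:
U(o) = o²
V(H) = 432 - 274*H
V(-109 - 1*224) + U(-661) = (432 - 274*(-109 - 1*224)) + (-661)² = (432 - 274*(-109 - 224)) + 436921 = (432 - 274*(-333)) + 436921 = (432 + 91242) + 436921 = 91674 + 436921 = 528595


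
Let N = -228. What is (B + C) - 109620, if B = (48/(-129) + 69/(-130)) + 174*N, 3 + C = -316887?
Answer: -2605962427/5590 ≈ -4.6618e+5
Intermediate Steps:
C = -316890 (C = -3 - 316887 = -316890)
B = -221771527/5590 (B = (48/(-129) + 69/(-130)) + 174*(-228) = (48*(-1/129) + 69*(-1/130)) - 39672 = (-16/43 - 69/130) - 39672 = -5047/5590 - 39672 = -221771527/5590 ≈ -39673.)
(B + C) - 109620 = (-221771527/5590 - 316890) - 109620 = -1993186627/5590 - 109620 = -2605962427/5590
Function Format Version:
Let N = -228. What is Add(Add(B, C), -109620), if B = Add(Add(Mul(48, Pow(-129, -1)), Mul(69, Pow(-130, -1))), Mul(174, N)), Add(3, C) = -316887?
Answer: Rational(-2605962427, 5590) ≈ -4.6618e+5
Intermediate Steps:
C = -316890 (C = Add(-3, -316887) = -316890)
B = Rational(-221771527, 5590) (B = Add(Add(Mul(48, Pow(-129, -1)), Mul(69, Pow(-130, -1))), Mul(174, -228)) = Add(Add(Mul(48, Rational(-1, 129)), Mul(69, Rational(-1, 130))), -39672) = Add(Add(Rational(-16, 43), Rational(-69, 130)), -39672) = Add(Rational(-5047, 5590), -39672) = Rational(-221771527, 5590) ≈ -39673.)
Add(Add(B, C), -109620) = Add(Add(Rational(-221771527, 5590), -316890), -109620) = Add(Rational(-1993186627, 5590), -109620) = Rational(-2605962427, 5590)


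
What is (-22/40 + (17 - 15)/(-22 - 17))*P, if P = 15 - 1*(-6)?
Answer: -3283/260 ≈ -12.627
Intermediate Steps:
P = 21 (P = 15 + 6 = 21)
(-22/40 + (17 - 15)/(-22 - 17))*P = (-22/40 + (17 - 15)/(-22 - 17))*21 = (-22*1/40 + 2/(-39))*21 = (-11/20 + 2*(-1/39))*21 = (-11/20 - 2/39)*21 = -469/780*21 = -3283/260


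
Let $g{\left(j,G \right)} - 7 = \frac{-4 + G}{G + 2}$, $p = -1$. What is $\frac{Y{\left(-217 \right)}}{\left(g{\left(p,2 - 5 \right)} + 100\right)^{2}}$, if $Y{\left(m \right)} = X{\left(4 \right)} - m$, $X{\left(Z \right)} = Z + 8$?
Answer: $\frac{229}{12996} \approx 0.017621$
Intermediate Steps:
$X{\left(Z \right)} = 8 + Z$
$g{\left(j,G \right)} = 7 + \frac{-4 + G}{2 + G}$ ($g{\left(j,G \right)} = 7 + \frac{-4 + G}{G + 2} = 7 + \frac{-4 + G}{2 + G}$)
$Y{\left(m \right)} = 12 - m$ ($Y{\left(m \right)} = \left(8 + 4\right) - m = 12 - m$)
$\frac{Y{\left(-217 \right)}}{\left(g{\left(p,2 - 5 \right)} + 100\right)^{2}} = \frac{12 - -217}{\left(\frac{2 \left(5 + 4 \left(2 - 5\right)\right)}{2 + \left(2 - 5\right)} + 100\right)^{2}} = \frac{12 + 217}{\left(\frac{2 \left(5 + 4 \left(2 - 5\right)\right)}{2 + \left(2 - 5\right)} + 100\right)^{2}} = \frac{229}{\left(\frac{2 \left(5 + 4 \left(-3\right)\right)}{2 - 3} + 100\right)^{2}} = \frac{229}{\left(\frac{2 \left(5 - 12\right)}{-1} + 100\right)^{2}} = \frac{229}{\left(2 \left(-1\right) \left(-7\right) + 100\right)^{2}} = \frac{229}{\left(14 + 100\right)^{2}} = \frac{229}{114^{2}} = \frac{229}{12996}$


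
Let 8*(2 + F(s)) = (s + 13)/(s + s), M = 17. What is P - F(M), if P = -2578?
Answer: -350351/136 ≈ -2576.1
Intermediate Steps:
F(s) = -2 + (13 + s)/(16*s) (F(s) = -2 + ((s + 13)/(s + s))/8 = -2 + ((13 + s)/((2*s)))/8 = -2 + ((13 + s)*(1/(2*s)))/8 = -2 + ((13 + s)/(2*s))/8 = -2 + (13 + s)/(16*s))
P - F(M) = -2578 - (13 - 31*17)/(16*17) = -2578 - (13 - 527)/(16*17) = -2578 - (-514)/(16*17) = -2578 - 1*(-257/136) = -2578 + 257/136 = -350351/136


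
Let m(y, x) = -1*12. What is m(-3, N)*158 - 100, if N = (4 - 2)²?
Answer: -1996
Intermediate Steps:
N = 4 (N = 2² = 4)
m(y, x) = -12
m(-3, N)*158 - 100 = -12*158 - 100 = -1896 - 100 = -1996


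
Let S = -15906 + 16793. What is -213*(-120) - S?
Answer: 24673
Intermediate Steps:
S = 887
-213*(-120) - S = -213*(-120) - 1*887 = 25560 - 887 = 24673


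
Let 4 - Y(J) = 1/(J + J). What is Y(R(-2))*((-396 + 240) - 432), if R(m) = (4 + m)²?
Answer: -4557/2 ≈ -2278.5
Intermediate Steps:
Y(J) = 4 - 1/(2*J) (Y(J) = 4 - 1/(J + J) = 4 - 1/(2*J))
Y(R(-2))*((-396 + 240) - 432) = (4 - 1/(2*(4 - 2)²))*((-396 + 240) - 432) = (4 - 1/(2*(2²)))*(-156 - 432) = (4 - ½/4)*(-588) = (4 - ½*¼)*(-588) = (4 - ⅛)*(-588) = (31/8)*(-588) = -4557/2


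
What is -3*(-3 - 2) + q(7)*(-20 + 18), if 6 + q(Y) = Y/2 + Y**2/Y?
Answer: 6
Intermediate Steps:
q(Y) = -6 + 3*Y/2 (q(Y) = -6 + (Y/2 + Y**2/Y) = -6 + (Y*(1/2) + Y) = -6 + (Y/2 + Y) = -6 + 3*Y/2)
-3*(-3 - 2) + q(7)*(-20 + 18) = -3*(-3 - 2) + (-6 + (3/2)*7)*(-20 + 18) = -3*(-5) + (-6 + 21/2)*(-2) = 15 + (9/2)*(-2) = 15 - 9 = 6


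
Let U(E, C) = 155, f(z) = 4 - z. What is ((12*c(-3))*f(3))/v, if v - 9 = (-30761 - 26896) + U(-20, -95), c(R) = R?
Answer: 36/57493 ≈ 0.00062616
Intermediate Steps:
v = -57493 (v = 9 + ((-30761 - 26896) + 155) = 9 + (-57657 + 155) = 9 - 57502 = -57493)
((12*c(-3))*f(3))/v = ((12*(-3))*(4 - 1*3))/(-57493) = -36*(4 - 3)*(-1/57493) = -36*1*(-1/57493) = -36*(-1/57493) = 36/57493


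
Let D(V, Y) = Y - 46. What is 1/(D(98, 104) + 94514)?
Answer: 1/94572 ≈ 1.0574e-5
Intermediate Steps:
D(V, Y) = -46 + Y
1/(D(98, 104) + 94514) = 1/((-46 + 104) + 94514) = 1/(58 + 94514) = 1/94572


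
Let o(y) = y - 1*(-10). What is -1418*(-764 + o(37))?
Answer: 1016706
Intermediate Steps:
o(y) = 10 + y (o(y) = y + 10 = 10 + y)
-1418*(-764 + o(37)) = -1418*(-764 + (10 + 37)) = -1418*(-764 + 47) = -1418*(-717) = 1016706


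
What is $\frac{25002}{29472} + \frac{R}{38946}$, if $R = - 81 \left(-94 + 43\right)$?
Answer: $\frac{30429909}{31883792} \approx 0.9544$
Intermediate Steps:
$R = 4131$ ($R = \left(-81\right) \left(-51\right) = 4131$)
$\frac{25002}{29472} + \frac{R}{38946} = \frac{25002}{29472} + \frac{4131}{38946} = 25002 \cdot \frac{1}{29472} + 4131 \cdot \frac{1}{38946} = \frac{4167}{4912} + \frac{1377}{12982} = \frac{30429909}{31883792}$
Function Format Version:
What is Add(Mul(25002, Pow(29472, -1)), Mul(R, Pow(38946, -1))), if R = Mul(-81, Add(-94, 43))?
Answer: Rational(30429909, 31883792) ≈ 0.95440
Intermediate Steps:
R = 4131 (R = Mul(-81, -51) = 4131)
Add(Mul(25002, Pow(29472, -1)), Mul(R, Pow(38946, -1))) = Add(Mul(25002, Pow(29472, -1)), Mul(4131, Pow(38946, -1))) = Add(Mul(25002, Rational(1, 29472)), Mul(4131, Rational(1, 38946))) = Add(Rational(4167, 4912), Rational(1377, 12982)) = Rational(30429909, 31883792)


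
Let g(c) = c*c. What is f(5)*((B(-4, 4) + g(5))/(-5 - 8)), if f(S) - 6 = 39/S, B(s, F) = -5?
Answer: -276/13 ≈ -21.231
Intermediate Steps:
g(c) = c**2
f(S) = 6 + 39/S
f(5)*((B(-4, 4) + g(5))/(-5 - 8)) = (6 + 39/5)*((-5 + 5**2)/(-5 - 8)) = (6 + 39*(1/5))*((-5 + 25)/(-13)) = (6 + 39/5)*(20*(-1/13)) = (69/5)*(-20/13) = -276/13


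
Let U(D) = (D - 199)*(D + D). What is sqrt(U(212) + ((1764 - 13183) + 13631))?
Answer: 2*sqrt(1931) ≈ 87.886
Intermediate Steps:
U(D) = 2*D*(-199 + D) (U(D) = (-199 + D)*(2*D) = 2*D*(-199 + D))
sqrt(U(212) + ((1764 - 13183) + 13631)) = sqrt(2*212*(-199 + 212) + ((1764 - 13183) + 13631)) = sqrt(2*212*13 + (-11419 + 13631)) = sqrt(5512 + 2212) = sqrt(7724) = 2*sqrt(1931)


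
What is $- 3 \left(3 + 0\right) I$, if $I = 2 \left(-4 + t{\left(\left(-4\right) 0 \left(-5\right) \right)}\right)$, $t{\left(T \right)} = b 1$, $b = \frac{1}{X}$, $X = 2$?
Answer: $63$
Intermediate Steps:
$b = \frac{1}{2} \approx 0.5$
$t{\left(T \right)} = \frac{1}{2}$ ($t{\left(T \right)} = \frac{1}{2} \cdot 1 = \frac{1}{2}$)
$I = -7$ ($I = 2 \left(-4 + \frac{1}{2}\right) = 2 \left(- \frac{7}{2}\right) = -7$)
$- 3 \left(3 + 0\right) I = - 3 \left(3 + 0\right) \left(-7\right) = - 3 \cdot 3 \left(-7\right) = \left(-3\right) \left(-21\right) = 63$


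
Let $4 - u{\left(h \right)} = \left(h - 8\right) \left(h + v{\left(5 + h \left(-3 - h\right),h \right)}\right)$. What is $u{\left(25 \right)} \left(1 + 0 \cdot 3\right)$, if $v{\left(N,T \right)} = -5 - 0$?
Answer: $-336$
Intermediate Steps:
$v{\left(N,T \right)} = -5$ ($v{\left(N,T \right)} = -5 + 0 = -5$)
$u{\left(h \right)} = 4 - \left(-8 + h\right) \left(-5 + h\right)$ ($u{\left(h \right)} = 4 - \left(h - 8\right) \left(h - 5\right) = 4 - \left(-8 + h\right) \left(-5 + h\right)$)
$u{\left(25 \right)} \left(1 + 0 \cdot 3\right) = \left(-36 - 25^{2} + 13 \cdot 25\right) \left(1 + 0 \cdot 3\right) = \left(-36 - 625 + 325\right) \left(1 + 0\right) = \left(-36 - 625 + 325\right) 1 = \left(-336\right) 1 = -336$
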